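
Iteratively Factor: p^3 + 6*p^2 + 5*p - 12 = (p + 4)*(p^2 + 2*p - 3) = (p + 3)*(p + 4)*(p - 1)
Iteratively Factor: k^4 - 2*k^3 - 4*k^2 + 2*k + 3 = (k + 1)*(k^3 - 3*k^2 - k + 3) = (k - 1)*(k + 1)*(k^2 - 2*k - 3) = (k - 1)*(k + 1)^2*(k - 3)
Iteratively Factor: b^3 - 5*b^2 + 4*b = (b)*(b^2 - 5*b + 4) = b*(b - 4)*(b - 1)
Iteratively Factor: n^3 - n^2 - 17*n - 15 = (n - 5)*(n^2 + 4*n + 3) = (n - 5)*(n + 1)*(n + 3)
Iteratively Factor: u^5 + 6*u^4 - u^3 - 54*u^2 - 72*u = (u + 2)*(u^4 + 4*u^3 - 9*u^2 - 36*u) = (u + 2)*(u + 3)*(u^3 + u^2 - 12*u) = (u - 3)*(u + 2)*(u + 3)*(u^2 + 4*u) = u*(u - 3)*(u + 2)*(u + 3)*(u + 4)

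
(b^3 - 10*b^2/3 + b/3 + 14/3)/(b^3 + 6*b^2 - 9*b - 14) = (b - 7/3)/(b + 7)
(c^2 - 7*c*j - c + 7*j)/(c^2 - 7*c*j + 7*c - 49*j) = (c - 1)/(c + 7)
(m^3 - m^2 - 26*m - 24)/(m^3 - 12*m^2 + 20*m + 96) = (m^2 + 5*m + 4)/(m^2 - 6*m - 16)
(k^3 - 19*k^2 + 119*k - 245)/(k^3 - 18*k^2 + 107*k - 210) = (k - 7)/(k - 6)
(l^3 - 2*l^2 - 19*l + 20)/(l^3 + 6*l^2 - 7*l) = (l^2 - l - 20)/(l*(l + 7))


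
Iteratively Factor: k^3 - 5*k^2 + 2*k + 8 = (k - 4)*(k^2 - k - 2) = (k - 4)*(k - 2)*(k + 1)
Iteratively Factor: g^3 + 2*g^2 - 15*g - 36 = (g - 4)*(g^2 + 6*g + 9) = (g - 4)*(g + 3)*(g + 3)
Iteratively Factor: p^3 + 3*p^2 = (p)*(p^2 + 3*p) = p^2*(p + 3)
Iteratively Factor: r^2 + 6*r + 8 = (r + 4)*(r + 2)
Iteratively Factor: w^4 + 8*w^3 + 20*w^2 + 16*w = (w + 2)*(w^3 + 6*w^2 + 8*w) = (w + 2)^2*(w^2 + 4*w) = (w + 2)^2*(w + 4)*(w)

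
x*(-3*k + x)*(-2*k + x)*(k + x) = 6*k^3*x + k^2*x^2 - 4*k*x^3 + x^4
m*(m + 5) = m^2 + 5*m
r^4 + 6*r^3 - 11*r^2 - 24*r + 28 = (r - 2)*(r - 1)*(r + 2)*(r + 7)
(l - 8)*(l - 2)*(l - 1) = l^3 - 11*l^2 + 26*l - 16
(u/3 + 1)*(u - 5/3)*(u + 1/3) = u^3/3 + 5*u^2/9 - 41*u/27 - 5/9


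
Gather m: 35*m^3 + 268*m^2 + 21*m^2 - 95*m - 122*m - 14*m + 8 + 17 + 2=35*m^3 + 289*m^2 - 231*m + 27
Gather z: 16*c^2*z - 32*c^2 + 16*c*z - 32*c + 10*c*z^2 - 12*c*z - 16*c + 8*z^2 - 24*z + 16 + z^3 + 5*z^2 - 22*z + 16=-32*c^2 - 48*c + z^3 + z^2*(10*c + 13) + z*(16*c^2 + 4*c - 46) + 32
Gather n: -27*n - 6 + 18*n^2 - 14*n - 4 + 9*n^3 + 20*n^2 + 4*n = 9*n^3 + 38*n^2 - 37*n - 10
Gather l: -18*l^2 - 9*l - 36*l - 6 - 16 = -18*l^2 - 45*l - 22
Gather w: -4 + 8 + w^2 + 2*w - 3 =w^2 + 2*w + 1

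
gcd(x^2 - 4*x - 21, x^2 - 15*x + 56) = x - 7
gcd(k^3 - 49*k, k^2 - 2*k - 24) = 1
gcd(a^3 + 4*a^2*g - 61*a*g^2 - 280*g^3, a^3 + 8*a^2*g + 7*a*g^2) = a + 7*g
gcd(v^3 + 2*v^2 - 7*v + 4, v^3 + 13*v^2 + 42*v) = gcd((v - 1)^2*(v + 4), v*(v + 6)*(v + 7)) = 1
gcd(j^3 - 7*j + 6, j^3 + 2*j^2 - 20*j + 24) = j - 2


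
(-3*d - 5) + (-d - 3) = -4*d - 8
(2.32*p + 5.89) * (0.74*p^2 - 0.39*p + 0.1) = 1.7168*p^3 + 3.4538*p^2 - 2.0651*p + 0.589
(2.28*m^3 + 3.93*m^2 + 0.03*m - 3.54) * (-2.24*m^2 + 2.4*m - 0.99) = -5.1072*m^5 - 3.3312*m^4 + 7.1076*m^3 + 4.1109*m^2 - 8.5257*m + 3.5046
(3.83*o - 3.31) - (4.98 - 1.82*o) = 5.65*o - 8.29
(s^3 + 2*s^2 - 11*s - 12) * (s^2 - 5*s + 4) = s^5 - 3*s^4 - 17*s^3 + 51*s^2 + 16*s - 48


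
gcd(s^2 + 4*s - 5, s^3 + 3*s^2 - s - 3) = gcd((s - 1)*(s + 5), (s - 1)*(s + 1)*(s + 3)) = s - 1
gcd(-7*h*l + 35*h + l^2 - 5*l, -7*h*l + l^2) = 7*h - l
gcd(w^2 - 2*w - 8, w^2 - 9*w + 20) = w - 4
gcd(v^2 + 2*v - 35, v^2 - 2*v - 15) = v - 5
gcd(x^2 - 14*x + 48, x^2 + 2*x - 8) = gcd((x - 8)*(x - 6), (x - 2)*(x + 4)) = 1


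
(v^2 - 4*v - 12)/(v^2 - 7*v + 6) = (v + 2)/(v - 1)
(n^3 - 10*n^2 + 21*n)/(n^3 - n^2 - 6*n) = (n - 7)/(n + 2)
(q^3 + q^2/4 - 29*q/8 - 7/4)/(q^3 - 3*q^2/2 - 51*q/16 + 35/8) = 2*(2*q + 1)/(4*q - 5)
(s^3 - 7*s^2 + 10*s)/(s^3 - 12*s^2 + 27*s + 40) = s*(s - 2)/(s^2 - 7*s - 8)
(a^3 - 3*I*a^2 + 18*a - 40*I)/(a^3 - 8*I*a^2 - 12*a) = (a^2 - I*a + 20)/(a*(a - 6*I))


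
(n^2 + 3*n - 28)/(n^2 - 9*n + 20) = (n + 7)/(n - 5)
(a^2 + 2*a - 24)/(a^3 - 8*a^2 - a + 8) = (a^2 + 2*a - 24)/(a^3 - 8*a^2 - a + 8)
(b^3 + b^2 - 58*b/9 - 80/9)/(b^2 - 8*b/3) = b + 11/3 + 10/(3*b)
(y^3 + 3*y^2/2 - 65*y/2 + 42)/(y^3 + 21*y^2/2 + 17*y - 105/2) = (y - 4)/(y + 5)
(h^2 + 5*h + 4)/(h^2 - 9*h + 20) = (h^2 + 5*h + 4)/(h^2 - 9*h + 20)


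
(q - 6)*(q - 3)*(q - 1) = q^3 - 10*q^2 + 27*q - 18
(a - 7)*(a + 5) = a^2 - 2*a - 35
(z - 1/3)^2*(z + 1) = z^3 + z^2/3 - 5*z/9 + 1/9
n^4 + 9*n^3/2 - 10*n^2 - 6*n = n*(n - 2)*(n + 1/2)*(n + 6)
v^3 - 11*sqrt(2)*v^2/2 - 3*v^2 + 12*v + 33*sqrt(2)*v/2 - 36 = (v - 3)*(v - 4*sqrt(2))*(v - 3*sqrt(2)/2)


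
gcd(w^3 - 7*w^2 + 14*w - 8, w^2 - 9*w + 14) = w - 2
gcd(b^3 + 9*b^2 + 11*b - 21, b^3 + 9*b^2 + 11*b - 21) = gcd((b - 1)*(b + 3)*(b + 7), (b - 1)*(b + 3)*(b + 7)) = b^3 + 9*b^2 + 11*b - 21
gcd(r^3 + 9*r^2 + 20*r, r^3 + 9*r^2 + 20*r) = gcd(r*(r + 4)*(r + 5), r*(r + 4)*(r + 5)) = r^3 + 9*r^2 + 20*r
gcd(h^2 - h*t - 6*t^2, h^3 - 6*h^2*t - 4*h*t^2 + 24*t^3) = h + 2*t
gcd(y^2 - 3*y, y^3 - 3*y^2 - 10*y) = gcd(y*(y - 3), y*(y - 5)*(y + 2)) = y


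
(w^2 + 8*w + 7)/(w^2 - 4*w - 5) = (w + 7)/(w - 5)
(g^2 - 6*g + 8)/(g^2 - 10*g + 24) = (g - 2)/(g - 6)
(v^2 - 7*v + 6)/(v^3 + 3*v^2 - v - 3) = (v - 6)/(v^2 + 4*v + 3)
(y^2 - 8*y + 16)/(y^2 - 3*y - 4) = (y - 4)/(y + 1)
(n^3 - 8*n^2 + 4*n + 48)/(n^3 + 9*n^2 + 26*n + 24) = (n^2 - 10*n + 24)/(n^2 + 7*n + 12)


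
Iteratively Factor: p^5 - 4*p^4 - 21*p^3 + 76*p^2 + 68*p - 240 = (p - 3)*(p^4 - p^3 - 24*p^2 + 4*p + 80) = (p - 3)*(p + 4)*(p^3 - 5*p^2 - 4*p + 20) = (p - 3)*(p + 2)*(p + 4)*(p^2 - 7*p + 10) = (p - 3)*(p - 2)*(p + 2)*(p + 4)*(p - 5)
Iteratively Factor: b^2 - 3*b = (b - 3)*(b)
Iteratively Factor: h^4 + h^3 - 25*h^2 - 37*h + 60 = (h - 1)*(h^3 + 2*h^2 - 23*h - 60) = (h - 1)*(h + 3)*(h^2 - h - 20) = (h - 5)*(h - 1)*(h + 3)*(h + 4)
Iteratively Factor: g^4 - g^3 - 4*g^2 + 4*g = (g + 2)*(g^3 - 3*g^2 + 2*g) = (g - 2)*(g + 2)*(g^2 - g) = (g - 2)*(g - 1)*(g + 2)*(g)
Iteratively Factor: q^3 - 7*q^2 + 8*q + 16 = (q + 1)*(q^2 - 8*q + 16) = (q - 4)*(q + 1)*(q - 4)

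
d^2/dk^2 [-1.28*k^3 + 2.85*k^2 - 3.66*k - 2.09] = 5.7 - 7.68*k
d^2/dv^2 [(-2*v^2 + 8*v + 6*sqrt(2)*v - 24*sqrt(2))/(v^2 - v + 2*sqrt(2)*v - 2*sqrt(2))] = 4*(3*v^3 + 5*sqrt(2)*v^3 - 42*sqrt(2)*v^2 - 108*v + 60*sqrt(2)*v - 92*sqrt(2) + 60)/(v^6 - 3*v^5 + 6*sqrt(2)*v^5 - 18*sqrt(2)*v^4 + 27*v^4 - 73*v^3 + 34*sqrt(2)*v^3 - 54*sqrt(2)*v^2 + 72*v^2 - 24*v + 48*sqrt(2)*v - 16*sqrt(2))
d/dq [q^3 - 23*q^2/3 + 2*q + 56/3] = 3*q^2 - 46*q/3 + 2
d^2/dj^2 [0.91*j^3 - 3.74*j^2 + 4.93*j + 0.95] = 5.46*j - 7.48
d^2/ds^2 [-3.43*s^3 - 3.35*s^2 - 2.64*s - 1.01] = -20.58*s - 6.7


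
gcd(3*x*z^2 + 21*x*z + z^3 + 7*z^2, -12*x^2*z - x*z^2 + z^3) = 3*x*z + z^2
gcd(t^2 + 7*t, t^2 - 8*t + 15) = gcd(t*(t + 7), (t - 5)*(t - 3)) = 1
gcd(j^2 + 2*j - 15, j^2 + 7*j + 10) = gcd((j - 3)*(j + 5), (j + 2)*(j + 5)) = j + 5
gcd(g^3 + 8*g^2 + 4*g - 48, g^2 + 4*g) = g + 4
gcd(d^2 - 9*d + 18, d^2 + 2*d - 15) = d - 3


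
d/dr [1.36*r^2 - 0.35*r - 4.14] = 2.72*r - 0.35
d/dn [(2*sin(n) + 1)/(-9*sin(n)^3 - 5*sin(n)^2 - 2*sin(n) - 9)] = (36*sin(n)^3 + 37*sin(n)^2 + 10*sin(n) - 16)*cos(n)/(9*sin(n)^3 + 5*sin(n)^2 + 2*sin(n) + 9)^2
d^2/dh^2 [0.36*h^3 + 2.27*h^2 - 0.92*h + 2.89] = 2.16*h + 4.54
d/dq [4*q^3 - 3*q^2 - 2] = 6*q*(2*q - 1)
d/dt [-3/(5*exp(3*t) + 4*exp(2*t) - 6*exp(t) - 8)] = (45*exp(2*t) + 24*exp(t) - 18)*exp(t)/(5*exp(3*t) + 4*exp(2*t) - 6*exp(t) - 8)^2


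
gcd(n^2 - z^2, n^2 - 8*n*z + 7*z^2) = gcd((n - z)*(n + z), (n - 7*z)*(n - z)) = -n + z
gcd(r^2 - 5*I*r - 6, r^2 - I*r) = 1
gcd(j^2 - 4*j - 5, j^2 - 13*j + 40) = j - 5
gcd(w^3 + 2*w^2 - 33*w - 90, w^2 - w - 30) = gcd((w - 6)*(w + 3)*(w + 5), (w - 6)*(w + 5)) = w^2 - w - 30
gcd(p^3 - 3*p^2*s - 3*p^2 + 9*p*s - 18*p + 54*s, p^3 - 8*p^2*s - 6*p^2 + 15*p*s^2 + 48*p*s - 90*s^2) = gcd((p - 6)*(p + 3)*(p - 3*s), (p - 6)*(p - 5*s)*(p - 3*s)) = p^2 - 3*p*s - 6*p + 18*s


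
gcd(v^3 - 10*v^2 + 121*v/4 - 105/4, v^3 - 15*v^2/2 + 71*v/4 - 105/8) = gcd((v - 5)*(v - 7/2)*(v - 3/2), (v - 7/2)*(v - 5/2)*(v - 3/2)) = v^2 - 5*v + 21/4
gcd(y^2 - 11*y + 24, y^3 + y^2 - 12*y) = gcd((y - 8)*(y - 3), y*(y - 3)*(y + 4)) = y - 3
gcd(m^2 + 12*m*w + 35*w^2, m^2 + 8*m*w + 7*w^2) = m + 7*w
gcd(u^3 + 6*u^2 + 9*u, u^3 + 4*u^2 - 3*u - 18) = u^2 + 6*u + 9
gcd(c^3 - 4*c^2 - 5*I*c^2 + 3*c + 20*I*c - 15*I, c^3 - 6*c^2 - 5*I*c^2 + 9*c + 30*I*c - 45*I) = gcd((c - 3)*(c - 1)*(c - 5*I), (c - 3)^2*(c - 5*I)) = c^2 + c*(-3 - 5*I) + 15*I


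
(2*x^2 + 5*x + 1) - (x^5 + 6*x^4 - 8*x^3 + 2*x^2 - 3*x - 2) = -x^5 - 6*x^4 + 8*x^3 + 8*x + 3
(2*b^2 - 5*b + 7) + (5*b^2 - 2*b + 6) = 7*b^2 - 7*b + 13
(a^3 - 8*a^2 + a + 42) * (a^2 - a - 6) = a^5 - 9*a^4 + 3*a^3 + 89*a^2 - 48*a - 252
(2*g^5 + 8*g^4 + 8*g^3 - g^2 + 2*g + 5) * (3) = 6*g^5 + 24*g^4 + 24*g^3 - 3*g^2 + 6*g + 15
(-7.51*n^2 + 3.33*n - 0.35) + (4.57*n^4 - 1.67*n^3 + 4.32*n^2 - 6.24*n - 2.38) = 4.57*n^4 - 1.67*n^3 - 3.19*n^2 - 2.91*n - 2.73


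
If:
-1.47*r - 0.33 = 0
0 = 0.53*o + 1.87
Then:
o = -3.53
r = -0.22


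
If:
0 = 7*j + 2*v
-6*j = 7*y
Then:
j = -7*y/6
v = 49*y/12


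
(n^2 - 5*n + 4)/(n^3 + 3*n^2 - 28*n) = (n - 1)/(n*(n + 7))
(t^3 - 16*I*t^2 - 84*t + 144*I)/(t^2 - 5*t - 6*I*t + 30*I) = (t^2 - 10*I*t - 24)/(t - 5)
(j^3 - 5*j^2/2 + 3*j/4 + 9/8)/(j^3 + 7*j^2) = (8*j^3 - 20*j^2 + 6*j + 9)/(8*j^2*(j + 7))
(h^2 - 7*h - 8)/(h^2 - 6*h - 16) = (h + 1)/(h + 2)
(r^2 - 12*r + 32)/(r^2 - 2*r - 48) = (r - 4)/(r + 6)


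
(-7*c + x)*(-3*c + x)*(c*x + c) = 21*c^3*x + 21*c^3 - 10*c^2*x^2 - 10*c^2*x + c*x^3 + c*x^2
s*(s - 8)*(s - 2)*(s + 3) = s^4 - 7*s^3 - 14*s^2 + 48*s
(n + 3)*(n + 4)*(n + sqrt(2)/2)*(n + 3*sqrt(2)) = n^4 + 7*sqrt(2)*n^3/2 + 7*n^3 + 15*n^2 + 49*sqrt(2)*n^2/2 + 21*n + 42*sqrt(2)*n + 36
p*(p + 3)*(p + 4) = p^3 + 7*p^2 + 12*p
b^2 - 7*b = b*(b - 7)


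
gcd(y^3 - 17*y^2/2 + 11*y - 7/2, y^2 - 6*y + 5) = y - 1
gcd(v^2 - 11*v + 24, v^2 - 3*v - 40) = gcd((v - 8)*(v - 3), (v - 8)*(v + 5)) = v - 8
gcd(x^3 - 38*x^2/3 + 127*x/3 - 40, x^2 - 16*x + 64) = x - 8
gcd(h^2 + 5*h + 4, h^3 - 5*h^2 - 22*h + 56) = h + 4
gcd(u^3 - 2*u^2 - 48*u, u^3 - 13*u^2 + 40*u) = u^2 - 8*u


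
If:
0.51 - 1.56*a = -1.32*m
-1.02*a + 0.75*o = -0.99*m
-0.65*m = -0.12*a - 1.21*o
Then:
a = 0.98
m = 0.77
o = 0.31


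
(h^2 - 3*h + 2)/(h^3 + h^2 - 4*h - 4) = (h - 1)/(h^2 + 3*h + 2)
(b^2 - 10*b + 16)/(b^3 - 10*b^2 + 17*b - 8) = (b - 2)/(b^2 - 2*b + 1)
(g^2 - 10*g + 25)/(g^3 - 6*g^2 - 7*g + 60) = (g - 5)/(g^2 - g - 12)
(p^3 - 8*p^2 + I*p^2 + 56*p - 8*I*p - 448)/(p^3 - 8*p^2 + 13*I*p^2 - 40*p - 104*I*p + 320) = (p - 7*I)/(p + 5*I)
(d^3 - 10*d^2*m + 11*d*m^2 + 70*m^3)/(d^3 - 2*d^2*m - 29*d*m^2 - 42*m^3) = (d - 5*m)/(d + 3*m)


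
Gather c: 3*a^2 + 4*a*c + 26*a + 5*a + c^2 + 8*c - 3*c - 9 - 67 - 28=3*a^2 + 31*a + c^2 + c*(4*a + 5) - 104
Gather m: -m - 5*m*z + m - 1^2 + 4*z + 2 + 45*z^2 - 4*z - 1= -5*m*z + 45*z^2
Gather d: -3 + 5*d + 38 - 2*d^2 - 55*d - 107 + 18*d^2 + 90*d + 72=16*d^2 + 40*d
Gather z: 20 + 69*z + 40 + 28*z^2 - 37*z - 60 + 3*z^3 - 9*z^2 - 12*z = 3*z^3 + 19*z^2 + 20*z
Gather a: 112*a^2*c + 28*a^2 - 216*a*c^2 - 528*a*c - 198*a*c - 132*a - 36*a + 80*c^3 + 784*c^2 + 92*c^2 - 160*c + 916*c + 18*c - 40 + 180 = a^2*(112*c + 28) + a*(-216*c^2 - 726*c - 168) + 80*c^3 + 876*c^2 + 774*c + 140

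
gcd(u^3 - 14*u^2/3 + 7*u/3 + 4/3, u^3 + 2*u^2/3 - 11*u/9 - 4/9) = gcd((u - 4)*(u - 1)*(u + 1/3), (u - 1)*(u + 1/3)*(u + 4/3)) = u^2 - 2*u/3 - 1/3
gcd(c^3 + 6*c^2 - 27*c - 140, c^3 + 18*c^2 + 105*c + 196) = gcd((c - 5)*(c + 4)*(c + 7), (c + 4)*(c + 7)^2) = c^2 + 11*c + 28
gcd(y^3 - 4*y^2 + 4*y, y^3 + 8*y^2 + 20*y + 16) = 1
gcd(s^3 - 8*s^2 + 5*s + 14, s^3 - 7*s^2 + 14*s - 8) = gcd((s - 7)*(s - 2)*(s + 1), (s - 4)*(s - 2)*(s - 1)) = s - 2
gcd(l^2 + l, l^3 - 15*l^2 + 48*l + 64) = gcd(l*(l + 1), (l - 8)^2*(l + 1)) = l + 1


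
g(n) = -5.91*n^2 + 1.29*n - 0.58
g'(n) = 1.29 - 11.82*n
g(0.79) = -3.25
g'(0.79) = -8.05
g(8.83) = -449.99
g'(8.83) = -103.08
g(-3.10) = -61.37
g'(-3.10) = 37.93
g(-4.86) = -146.44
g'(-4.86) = 58.74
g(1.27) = -8.47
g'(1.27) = -13.72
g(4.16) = -97.49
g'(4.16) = -47.88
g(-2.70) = -47.15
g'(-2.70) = 33.20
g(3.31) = -61.06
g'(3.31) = -37.83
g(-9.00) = -490.90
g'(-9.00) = 107.67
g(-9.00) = -490.90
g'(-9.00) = 107.67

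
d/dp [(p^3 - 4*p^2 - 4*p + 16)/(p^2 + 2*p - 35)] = (p^4 + 4*p^3 - 109*p^2 + 248*p + 108)/(p^4 + 4*p^3 - 66*p^2 - 140*p + 1225)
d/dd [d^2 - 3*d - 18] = 2*d - 3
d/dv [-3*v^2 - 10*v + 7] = -6*v - 10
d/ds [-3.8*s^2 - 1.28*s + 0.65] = -7.6*s - 1.28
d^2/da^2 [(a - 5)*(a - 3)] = 2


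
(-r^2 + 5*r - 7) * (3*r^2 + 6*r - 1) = -3*r^4 + 9*r^3 + 10*r^2 - 47*r + 7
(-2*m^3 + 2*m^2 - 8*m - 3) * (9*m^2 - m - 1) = -18*m^5 + 20*m^4 - 72*m^3 - 21*m^2 + 11*m + 3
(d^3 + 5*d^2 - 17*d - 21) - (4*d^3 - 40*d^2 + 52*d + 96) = -3*d^3 + 45*d^2 - 69*d - 117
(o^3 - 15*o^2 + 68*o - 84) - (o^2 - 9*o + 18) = o^3 - 16*o^2 + 77*o - 102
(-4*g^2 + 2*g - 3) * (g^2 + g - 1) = -4*g^4 - 2*g^3 + 3*g^2 - 5*g + 3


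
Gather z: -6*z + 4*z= -2*z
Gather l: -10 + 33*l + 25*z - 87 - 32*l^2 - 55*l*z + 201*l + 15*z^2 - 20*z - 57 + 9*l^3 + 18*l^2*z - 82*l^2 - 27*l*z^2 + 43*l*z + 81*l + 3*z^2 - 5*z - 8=9*l^3 + l^2*(18*z - 114) + l*(-27*z^2 - 12*z + 315) + 18*z^2 - 162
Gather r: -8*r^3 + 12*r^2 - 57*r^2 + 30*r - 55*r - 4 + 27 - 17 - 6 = -8*r^3 - 45*r^2 - 25*r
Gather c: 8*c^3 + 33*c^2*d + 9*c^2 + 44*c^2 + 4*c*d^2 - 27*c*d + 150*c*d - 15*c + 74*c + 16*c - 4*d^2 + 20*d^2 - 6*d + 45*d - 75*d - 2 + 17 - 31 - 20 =8*c^3 + c^2*(33*d + 53) + c*(4*d^2 + 123*d + 75) + 16*d^2 - 36*d - 36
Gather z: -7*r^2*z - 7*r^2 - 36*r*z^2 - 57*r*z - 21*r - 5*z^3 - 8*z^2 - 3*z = -7*r^2 - 21*r - 5*z^3 + z^2*(-36*r - 8) + z*(-7*r^2 - 57*r - 3)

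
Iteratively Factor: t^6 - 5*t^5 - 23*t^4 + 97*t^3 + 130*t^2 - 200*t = (t - 1)*(t^5 - 4*t^4 - 27*t^3 + 70*t^2 + 200*t) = (t - 1)*(t + 2)*(t^4 - 6*t^3 - 15*t^2 + 100*t) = (t - 1)*(t + 2)*(t + 4)*(t^3 - 10*t^2 + 25*t) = (t - 5)*(t - 1)*(t + 2)*(t + 4)*(t^2 - 5*t) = (t - 5)^2*(t - 1)*(t + 2)*(t + 4)*(t)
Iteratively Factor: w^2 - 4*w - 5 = (w - 5)*(w + 1)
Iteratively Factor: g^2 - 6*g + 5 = (g - 5)*(g - 1)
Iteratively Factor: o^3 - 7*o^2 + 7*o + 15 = (o - 3)*(o^2 - 4*o - 5) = (o - 5)*(o - 3)*(o + 1)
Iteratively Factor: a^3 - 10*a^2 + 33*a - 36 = (a - 4)*(a^2 - 6*a + 9) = (a - 4)*(a - 3)*(a - 3)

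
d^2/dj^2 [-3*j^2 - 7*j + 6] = -6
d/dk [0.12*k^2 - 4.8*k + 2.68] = 0.24*k - 4.8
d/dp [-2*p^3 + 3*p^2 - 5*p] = -6*p^2 + 6*p - 5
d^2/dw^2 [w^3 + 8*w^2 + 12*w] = 6*w + 16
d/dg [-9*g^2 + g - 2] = 1 - 18*g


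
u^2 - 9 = (u - 3)*(u + 3)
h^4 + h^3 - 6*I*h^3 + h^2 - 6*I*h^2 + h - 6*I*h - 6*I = (h - 6*I)*(h - I)*(-I*h + 1)*(I*h + I)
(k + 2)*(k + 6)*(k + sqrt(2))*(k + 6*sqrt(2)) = k^4 + 8*k^3 + 7*sqrt(2)*k^3 + 24*k^2 + 56*sqrt(2)*k^2 + 96*k + 84*sqrt(2)*k + 144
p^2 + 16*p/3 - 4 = (p - 2/3)*(p + 6)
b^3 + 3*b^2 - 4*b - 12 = (b - 2)*(b + 2)*(b + 3)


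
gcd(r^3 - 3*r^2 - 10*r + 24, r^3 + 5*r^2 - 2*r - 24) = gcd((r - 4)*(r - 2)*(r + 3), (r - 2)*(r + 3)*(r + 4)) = r^2 + r - 6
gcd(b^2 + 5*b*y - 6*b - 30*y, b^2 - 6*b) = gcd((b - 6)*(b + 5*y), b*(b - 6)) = b - 6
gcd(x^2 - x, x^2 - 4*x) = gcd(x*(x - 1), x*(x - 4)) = x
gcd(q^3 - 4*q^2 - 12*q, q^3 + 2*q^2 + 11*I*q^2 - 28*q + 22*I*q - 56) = q + 2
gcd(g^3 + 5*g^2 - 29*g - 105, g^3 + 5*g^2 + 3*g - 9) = g + 3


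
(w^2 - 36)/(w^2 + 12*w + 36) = (w - 6)/(w + 6)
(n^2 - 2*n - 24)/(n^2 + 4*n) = (n - 6)/n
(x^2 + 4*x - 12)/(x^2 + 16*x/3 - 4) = 3*(x - 2)/(3*x - 2)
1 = 1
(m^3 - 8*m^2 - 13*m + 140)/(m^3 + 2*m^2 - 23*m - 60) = (m - 7)/(m + 3)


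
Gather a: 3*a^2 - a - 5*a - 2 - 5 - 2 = 3*a^2 - 6*a - 9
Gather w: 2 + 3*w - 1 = 3*w + 1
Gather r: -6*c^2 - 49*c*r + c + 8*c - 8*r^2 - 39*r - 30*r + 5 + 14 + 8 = -6*c^2 + 9*c - 8*r^2 + r*(-49*c - 69) + 27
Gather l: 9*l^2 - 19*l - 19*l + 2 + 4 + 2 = 9*l^2 - 38*l + 8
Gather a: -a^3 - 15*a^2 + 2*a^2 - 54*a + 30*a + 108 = -a^3 - 13*a^2 - 24*a + 108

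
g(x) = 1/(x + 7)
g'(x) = -1/(x + 7)^2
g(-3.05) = 0.25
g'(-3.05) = -0.06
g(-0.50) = 0.15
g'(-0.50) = -0.02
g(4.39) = 0.09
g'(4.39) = -0.01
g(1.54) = 0.12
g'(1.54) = -0.01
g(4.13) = 0.09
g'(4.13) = -0.01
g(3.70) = 0.09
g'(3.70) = -0.01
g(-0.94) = 0.17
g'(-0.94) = -0.03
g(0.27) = 0.14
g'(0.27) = -0.02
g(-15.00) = -0.12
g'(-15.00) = -0.02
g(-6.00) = 1.00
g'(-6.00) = -1.00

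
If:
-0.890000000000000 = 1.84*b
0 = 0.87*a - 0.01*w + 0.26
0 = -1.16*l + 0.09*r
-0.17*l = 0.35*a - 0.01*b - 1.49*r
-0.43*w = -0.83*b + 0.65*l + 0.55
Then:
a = -0.32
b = -0.48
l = -0.01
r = -0.07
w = -2.20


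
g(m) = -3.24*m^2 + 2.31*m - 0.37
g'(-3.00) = 21.75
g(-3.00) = -36.46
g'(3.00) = -17.13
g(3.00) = -22.60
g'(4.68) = -28.02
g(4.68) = -60.52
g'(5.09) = -30.67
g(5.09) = -72.55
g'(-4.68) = 32.64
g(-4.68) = -82.14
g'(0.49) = -0.87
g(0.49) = -0.02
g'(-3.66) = 26.03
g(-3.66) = -52.23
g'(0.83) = -3.07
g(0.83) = -0.68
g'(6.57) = -40.26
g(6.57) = -125.05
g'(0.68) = -2.10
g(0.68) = -0.30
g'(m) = 2.31 - 6.48*m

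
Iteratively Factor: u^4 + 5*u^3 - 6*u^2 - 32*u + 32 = (u + 4)*(u^3 + u^2 - 10*u + 8) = (u - 2)*(u + 4)*(u^2 + 3*u - 4) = (u - 2)*(u - 1)*(u + 4)*(u + 4)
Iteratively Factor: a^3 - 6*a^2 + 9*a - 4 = (a - 1)*(a^2 - 5*a + 4) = (a - 1)^2*(a - 4)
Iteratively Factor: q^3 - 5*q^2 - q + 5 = (q - 1)*(q^2 - 4*q - 5) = (q - 1)*(q + 1)*(q - 5)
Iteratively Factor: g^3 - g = (g + 1)*(g^2 - g) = (g - 1)*(g + 1)*(g)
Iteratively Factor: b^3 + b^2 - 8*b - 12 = (b - 3)*(b^2 + 4*b + 4) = (b - 3)*(b + 2)*(b + 2)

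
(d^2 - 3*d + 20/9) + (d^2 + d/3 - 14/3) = 2*d^2 - 8*d/3 - 22/9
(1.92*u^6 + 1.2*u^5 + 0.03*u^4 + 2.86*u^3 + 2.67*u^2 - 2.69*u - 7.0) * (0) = 0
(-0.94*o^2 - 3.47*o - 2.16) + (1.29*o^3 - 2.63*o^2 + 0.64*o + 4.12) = 1.29*o^3 - 3.57*o^2 - 2.83*o + 1.96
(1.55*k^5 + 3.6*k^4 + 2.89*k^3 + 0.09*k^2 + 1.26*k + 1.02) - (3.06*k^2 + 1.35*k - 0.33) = 1.55*k^5 + 3.6*k^4 + 2.89*k^3 - 2.97*k^2 - 0.0900000000000001*k + 1.35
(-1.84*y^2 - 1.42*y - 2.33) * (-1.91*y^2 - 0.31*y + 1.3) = 3.5144*y^4 + 3.2826*y^3 + 2.4985*y^2 - 1.1237*y - 3.029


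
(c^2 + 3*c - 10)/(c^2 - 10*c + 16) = (c + 5)/(c - 8)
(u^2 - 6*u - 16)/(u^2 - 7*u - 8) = (u + 2)/(u + 1)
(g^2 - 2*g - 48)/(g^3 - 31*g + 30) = (g - 8)/(g^2 - 6*g + 5)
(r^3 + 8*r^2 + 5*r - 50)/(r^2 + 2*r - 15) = (r^2 + 3*r - 10)/(r - 3)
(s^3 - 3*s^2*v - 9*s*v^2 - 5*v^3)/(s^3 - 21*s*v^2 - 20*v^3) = (s + v)/(s + 4*v)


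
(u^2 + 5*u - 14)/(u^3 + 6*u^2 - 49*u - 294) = (u - 2)/(u^2 - u - 42)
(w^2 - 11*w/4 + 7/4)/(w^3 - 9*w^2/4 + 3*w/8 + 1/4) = 2*(4*w^2 - 11*w + 7)/(8*w^3 - 18*w^2 + 3*w + 2)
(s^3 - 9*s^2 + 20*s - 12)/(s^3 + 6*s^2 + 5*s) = (s^3 - 9*s^2 + 20*s - 12)/(s*(s^2 + 6*s + 5))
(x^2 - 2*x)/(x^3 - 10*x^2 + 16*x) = 1/(x - 8)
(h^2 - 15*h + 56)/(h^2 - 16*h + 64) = (h - 7)/(h - 8)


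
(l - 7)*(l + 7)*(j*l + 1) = j*l^3 - 49*j*l + l^2 - 49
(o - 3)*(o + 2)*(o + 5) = o^3 + 4*o^2 - 11*o - 30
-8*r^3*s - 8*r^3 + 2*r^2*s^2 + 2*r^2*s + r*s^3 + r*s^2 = (-2*r + s)*(4*r + s)*(r*s + r)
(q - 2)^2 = q^2 - 4*q + 4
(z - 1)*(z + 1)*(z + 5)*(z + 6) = z^4 + 11*z^3 + 29*z^2 - 11*z - 30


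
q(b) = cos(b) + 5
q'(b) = -sin(b)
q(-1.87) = 4.71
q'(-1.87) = 0.96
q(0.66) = 5.79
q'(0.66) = -0.61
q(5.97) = 5.95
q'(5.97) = 0.31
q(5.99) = 5.96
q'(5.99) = 0.29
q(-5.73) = 5.85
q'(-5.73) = -0.53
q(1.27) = 5.30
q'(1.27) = -0.96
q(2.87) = 4.04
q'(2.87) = -0.27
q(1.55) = 5.02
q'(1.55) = -1.00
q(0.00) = 6.00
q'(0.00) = 0.00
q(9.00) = 4.09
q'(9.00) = -0.41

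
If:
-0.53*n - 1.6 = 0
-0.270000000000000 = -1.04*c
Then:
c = 0.26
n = -3.02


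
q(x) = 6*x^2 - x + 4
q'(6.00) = 71.00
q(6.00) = 214.00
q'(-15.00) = -181.00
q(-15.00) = 1369.00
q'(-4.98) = -60.76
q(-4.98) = 157.78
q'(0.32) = 2.84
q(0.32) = 4.29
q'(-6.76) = -82.12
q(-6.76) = 284.95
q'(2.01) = 23.12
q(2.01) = 26.23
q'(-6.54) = -79.48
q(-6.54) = 267.17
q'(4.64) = 54.68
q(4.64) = 128.54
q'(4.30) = 50.60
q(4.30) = 110.64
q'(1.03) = 11.36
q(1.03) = 9.34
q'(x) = 12*x - 1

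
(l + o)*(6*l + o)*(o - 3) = 6*l^2*o - 18*l^2 + 7*l*o^2 - 21*l*o + o^3 - 3*o^2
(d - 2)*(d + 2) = d^2 - 4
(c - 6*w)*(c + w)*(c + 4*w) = c^3 - c^2*w - 26*c*w^2 - 24*w^3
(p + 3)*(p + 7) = p^2 + 10*p + 21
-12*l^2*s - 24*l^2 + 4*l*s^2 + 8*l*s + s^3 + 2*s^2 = (-2*l + s)*(6*l + s)*(s + 2)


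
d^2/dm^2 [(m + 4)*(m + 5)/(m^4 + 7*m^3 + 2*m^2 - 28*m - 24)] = 2*(3*m^8 + 75*m^7 + 751*m^6 + 3645*m^5 + 8250*m^4 + 6312*m^3 + 576*m^2 + 8016*m + 11168)/(m^12 + 21*m^11 + 153*m^10 + 343*m^9 - 942*m^8 - 5376*m^7 - 3808*m^6 + 18144*m^5 + 34368*m^4 - 1792*m^3 - 52992*m^2 - 48384*m - 13824)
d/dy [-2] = 0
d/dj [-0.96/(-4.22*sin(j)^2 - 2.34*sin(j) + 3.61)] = -(8.1024*sin(j) + 2.2464)*cos(j)/(4.22*sin(j)^2 + 2.34*sin(j) - 3.61)^2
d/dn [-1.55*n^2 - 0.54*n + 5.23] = -3.1*n - 0.54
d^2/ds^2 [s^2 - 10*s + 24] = 2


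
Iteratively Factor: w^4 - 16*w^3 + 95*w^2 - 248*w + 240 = (w - 5)*(w^3 - 11*w^2 + 40*w - 48) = (w - 5)*(w - 4)*(w^2 - 7*w + 12) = (w - 5)*(w - 4)*(w - 3)*(w - 4)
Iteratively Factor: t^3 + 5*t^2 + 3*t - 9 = (t - 1)*(t^2 + 6*t + 9) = (t - 1)*(t + 3)*(t + 3)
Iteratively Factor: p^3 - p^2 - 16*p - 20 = (p - 5)*(p^2 + 4*p + 4) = (p - 5)*(p + 2)*(p + 2)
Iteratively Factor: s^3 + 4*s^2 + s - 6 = (s + 3)*(s^2 + s - 2) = (s - 1)*(s + 3)*(s + 2)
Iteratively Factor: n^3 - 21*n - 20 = (n + 4)*(n^2 - 4*n - 5) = (n + 1)*(n + 4)*(n - 5)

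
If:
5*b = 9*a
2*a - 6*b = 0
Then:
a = 0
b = 0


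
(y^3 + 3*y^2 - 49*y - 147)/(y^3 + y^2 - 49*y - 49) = (y + 3)/(y + 1)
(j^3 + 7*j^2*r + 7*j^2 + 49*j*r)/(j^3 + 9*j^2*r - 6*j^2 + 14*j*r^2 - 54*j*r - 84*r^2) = j*(j + 7)/(j^2 + 2*j*r - 6*j - 12*r)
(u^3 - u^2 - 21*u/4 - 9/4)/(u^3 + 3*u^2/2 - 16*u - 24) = (2*u^2 - 5*u - 3)/(2*(u^2 - 16))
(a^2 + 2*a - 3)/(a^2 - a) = (a + 3)/a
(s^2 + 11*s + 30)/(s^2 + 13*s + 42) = (s + 5)/(s + 7)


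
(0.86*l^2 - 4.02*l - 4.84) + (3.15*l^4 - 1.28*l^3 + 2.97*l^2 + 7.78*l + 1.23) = 3.15*l^4 - 1.28*l^3 + 3.83*l^2 + 3.76*l - 3.61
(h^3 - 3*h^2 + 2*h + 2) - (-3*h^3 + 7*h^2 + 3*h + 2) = 4*h^3 - 10*h^2 - h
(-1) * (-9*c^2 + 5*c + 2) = 9*c^2 - 5*c - 2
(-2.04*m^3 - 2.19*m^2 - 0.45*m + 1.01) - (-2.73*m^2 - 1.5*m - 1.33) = -2.04*m^3 + 0.54*m^2 + 1.05*m + 2.34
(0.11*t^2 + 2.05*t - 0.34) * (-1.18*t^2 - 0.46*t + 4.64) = -0.1298*t^4 - 2.4696*t^3 - 0.0314*t^2 + 9.6684*t - 1.5776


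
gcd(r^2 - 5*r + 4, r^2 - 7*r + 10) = 1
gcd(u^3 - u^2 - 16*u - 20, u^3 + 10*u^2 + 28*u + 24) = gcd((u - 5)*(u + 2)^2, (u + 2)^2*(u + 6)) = u^2 + 4*u + 4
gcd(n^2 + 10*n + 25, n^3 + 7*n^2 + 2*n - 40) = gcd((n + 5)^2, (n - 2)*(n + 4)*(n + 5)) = n + 5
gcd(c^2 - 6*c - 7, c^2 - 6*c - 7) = c^2 - 6*c - 7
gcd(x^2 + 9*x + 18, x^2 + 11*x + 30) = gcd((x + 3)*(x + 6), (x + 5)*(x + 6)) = x + 6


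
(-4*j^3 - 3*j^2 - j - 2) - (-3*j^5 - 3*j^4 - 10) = 3*j^5 + 3*j^4 - 4*j^3 - 3*j^2 - j + 8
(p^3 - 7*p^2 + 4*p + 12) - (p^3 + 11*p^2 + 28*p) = -18*p^2 - 24*p + 12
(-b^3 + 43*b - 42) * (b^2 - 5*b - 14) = -b^5 + 5*b^4 + 57*b^3 - 257*b^2 - 392*b + 588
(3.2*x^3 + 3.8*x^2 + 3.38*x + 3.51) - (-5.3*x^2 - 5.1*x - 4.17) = 3.2*x^3 + 9.1*x^2 + 8.48*x + 7.68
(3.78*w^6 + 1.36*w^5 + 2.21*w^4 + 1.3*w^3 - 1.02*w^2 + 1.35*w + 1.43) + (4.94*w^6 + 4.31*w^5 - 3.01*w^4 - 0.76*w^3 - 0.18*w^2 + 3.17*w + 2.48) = 8.72*w^6 + 5.67*w^5 - 0.8*w^4 + 0.54*w^3 - 1.2*w^2 + 4.52*w + 3.91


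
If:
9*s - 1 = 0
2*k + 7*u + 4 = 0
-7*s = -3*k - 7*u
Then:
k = 43/9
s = 1/9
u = -122/63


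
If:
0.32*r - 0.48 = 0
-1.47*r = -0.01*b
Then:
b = 220.50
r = 1.50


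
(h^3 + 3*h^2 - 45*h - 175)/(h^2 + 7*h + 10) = (h^2 - 2*h - 35)/(h + 2)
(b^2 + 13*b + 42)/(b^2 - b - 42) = (b + 7)/(b - 7)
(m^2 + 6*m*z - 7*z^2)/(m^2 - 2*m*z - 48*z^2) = (-m^2 - 6*m*z + 7*z^2)/(-m^2 + 2*m*z + 48*z^2)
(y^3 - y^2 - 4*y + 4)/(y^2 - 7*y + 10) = (y^2 + y - 2)/(y - 5)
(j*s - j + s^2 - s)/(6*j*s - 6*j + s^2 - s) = (j + s)/(6*j + s)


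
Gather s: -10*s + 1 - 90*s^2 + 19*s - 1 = -90*s^2 + 9*s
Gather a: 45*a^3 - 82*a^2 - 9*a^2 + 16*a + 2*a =45*a^3 - 91*a^2 + 18*a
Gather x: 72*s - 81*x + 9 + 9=72*s - 81*x + 18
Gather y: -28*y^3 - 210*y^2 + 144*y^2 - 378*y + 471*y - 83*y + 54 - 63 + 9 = -28*y^3 - 66*y^2 + 10*y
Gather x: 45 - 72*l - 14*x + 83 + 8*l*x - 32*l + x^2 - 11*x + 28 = -104*l + x^2 + x*(8*l - 25) + 156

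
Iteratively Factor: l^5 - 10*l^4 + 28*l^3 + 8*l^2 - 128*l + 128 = (l - 4)*(l^4 - 6*l^3 + 4*l^2 + 24*l - 32) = (l - 4)*(l - 2)*(l^3 - 4*l^2 - 4*l + 16) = (l - 4)^2*(l - 2)*(l^2 - 4) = (l - 4)^2*(l - 2)*(l + 2)*(l - 2)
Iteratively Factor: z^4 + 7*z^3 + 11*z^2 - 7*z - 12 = (z + 4)*(z^3 + 3*z^2 - z - 3) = (z + 3)*(z + 4)*(z^2 - 1) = (z + 1)*(z + 3)*(z + 4)*(z - 1)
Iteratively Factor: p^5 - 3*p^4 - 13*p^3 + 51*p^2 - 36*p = (p - 3)*(p^4 - 13*p^2 + 12*p) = (p - 3)^2*(p^3 + 3*p^2 - 4*p) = p*(p - 3)^2*(p^2 + 3*p - 4) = p*(p - 3)^2*(p - 1)*(p + 4)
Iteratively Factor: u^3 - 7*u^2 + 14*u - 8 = (u - 1)*(u^2 - 6*u + 8) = (u - 4)*(u - 1)*(u - 2)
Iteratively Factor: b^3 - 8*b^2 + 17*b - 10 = (b - 2)*(b^2 - 6*b + 5) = (b - 2)*(b - 1)*(b - 5)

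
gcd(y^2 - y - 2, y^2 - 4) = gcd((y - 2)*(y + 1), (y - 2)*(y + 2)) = y - 2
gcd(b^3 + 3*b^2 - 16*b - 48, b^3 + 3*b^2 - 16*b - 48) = b^3 + 3*b^2 - 16*b - 48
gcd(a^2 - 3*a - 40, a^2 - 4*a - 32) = a - 8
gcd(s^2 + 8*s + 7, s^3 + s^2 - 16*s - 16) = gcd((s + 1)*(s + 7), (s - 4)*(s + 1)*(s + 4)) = s + 1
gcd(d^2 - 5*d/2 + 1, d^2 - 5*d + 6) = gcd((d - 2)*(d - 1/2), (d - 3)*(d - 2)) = d - 2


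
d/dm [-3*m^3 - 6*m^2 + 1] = 3*m*(-3*m - 4)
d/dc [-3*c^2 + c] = 1 - 6*c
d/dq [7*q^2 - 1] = 14*q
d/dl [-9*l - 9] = -9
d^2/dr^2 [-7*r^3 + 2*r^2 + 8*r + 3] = 4 - 42*r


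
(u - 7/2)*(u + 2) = u^2 - 3*u/2 - 7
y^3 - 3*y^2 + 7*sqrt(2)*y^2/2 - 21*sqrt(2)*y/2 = y*(y - 3)*(y + 7*sqrt(2)/2)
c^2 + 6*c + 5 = (c + 1)*(c + 5)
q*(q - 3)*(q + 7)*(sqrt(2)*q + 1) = sqrt(2)*q^4 + q^3 + 4*sqrt(2)*q^3 - 21*sqrt(2)*q^2 + 4*q^2 - 21*q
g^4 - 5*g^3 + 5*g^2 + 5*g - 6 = (g - 3)*(g - 2)*(g - 1)*(g + 1)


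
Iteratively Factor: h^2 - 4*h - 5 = (h + 1)*(h - 5)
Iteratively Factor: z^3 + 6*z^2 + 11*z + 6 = (z + 1)*(z^2 + 5*z + 6) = (z + 1)*(z + 3)*(z + 2)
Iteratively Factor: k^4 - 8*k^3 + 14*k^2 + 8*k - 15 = (k + 1)*(k^3 - 9*k^2 + 23*k - 15) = (k - 3)*(k + 1)*(k^2 - 6*k + 5) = (k - 3)*(k - 1)*(k + 1)*(k - 5)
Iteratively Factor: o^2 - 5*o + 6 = (o - 2)*(o - 3)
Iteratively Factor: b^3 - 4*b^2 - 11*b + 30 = (b - 2)*(b^2 - 2*b - 15) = (b - 5)*(b - 2)*(b + 3)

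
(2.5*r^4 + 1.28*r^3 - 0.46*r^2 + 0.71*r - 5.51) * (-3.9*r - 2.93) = -9.75*r^5 - 12.317*r^4 - 1.9564*r^3 - 1.4212*r^2 + 19.4087*r + 16.1443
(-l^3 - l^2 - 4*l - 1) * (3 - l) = l^4 - 2*l^3 + l^2 - 11*l - 3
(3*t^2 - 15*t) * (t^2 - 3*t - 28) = 3*t^4 - 24*t^3 - 39*t^2 + 420*t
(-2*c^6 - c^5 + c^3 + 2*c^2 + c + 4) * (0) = 0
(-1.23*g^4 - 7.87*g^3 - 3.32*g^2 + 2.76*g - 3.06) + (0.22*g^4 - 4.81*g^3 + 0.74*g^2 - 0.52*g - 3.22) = -1.01*g^4 - 12.68*g^3 - 2.58*g^2 + 2.24*g - 6.28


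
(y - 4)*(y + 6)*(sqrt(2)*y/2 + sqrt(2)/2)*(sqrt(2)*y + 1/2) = y^4 + sqrt(2)*y^3/4 + 3*y^3 - 22*y^2 + 3*sqrt(2)*y^2/4 - 24*y - 11*sqrt(2)*y/2 - 6*sqrt(2)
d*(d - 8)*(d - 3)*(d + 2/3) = d^4 - 31*d^3/3 + 50*d^2/3 + 16*d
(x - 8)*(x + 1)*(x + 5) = x^3 - 2*x^2 - 43*x - 40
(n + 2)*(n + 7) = n^2 + 9*n + 14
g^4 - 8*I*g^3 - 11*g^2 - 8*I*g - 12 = (g - 6*I)*(g - 2*I)*(g - I)*(g + I)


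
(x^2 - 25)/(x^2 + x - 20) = (x - 5)/(x - 4)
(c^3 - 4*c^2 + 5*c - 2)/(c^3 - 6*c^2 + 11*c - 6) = (c - 1)/(c - 3)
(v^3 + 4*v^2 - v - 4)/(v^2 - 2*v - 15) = (-v^3 - 4*v^2 + v + 4)/(-v^2 + 2*v + 15)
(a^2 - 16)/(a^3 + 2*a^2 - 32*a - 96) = (a - 4)/(a^2 - 2*a - 24)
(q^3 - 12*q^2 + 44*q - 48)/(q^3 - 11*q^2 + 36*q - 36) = (q - 4)/(q - 3)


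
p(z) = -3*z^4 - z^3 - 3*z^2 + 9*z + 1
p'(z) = -12*z^3 - 3*z^2 - 6*z + 9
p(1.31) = -3.44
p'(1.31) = -30.99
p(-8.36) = -14353.30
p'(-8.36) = 6860.82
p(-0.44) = -3.57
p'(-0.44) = 12.08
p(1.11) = 1.37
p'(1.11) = -17.77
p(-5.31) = -2366.72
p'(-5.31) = 1752.93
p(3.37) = -427.95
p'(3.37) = -504.56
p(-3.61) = -533.05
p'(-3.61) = 556.11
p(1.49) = -10.34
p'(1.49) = -46.30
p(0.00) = 1.00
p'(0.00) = 9.00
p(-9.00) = -19277.00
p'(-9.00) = 8568.00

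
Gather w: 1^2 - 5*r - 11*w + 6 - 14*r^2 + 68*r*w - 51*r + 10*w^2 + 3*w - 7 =-14*r^2 - 56*r + 10*w^2 + w*(68*r - 8)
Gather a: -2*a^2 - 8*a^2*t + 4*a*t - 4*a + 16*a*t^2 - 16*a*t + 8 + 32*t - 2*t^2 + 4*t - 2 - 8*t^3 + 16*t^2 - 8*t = a^2*(-8*t - 2) + a*(16*t^2 - 12*t - 4) - 8*t^3 + 14*t^2 + 28*t + 6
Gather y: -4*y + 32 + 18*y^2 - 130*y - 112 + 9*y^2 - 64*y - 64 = 27*y^2 - 198*y - 144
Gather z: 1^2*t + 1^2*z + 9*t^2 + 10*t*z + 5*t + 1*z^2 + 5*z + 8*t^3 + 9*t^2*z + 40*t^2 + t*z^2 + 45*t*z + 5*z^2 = 8*t^3 + 49*t^2 + 6*t + z^2*(t + 6) + z*(9*t^2 + 55*t + 6)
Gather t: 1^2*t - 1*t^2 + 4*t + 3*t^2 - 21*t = 2*t^2 - 16*t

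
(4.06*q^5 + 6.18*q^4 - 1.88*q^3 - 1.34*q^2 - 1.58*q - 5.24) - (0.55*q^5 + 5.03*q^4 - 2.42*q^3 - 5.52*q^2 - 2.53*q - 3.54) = 3.51*q^5 + 1.15*q^4 + 0.54*q^3 + 4.18*q^2 + 0.95*q - 1.7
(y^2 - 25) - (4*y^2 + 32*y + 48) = -3*y^2 - 32*y - 73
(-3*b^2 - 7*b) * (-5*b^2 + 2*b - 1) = 15*b^4 + 29*b^3 - 11*b^2 + 7*b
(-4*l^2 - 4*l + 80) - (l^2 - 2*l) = -5*l^2 - 2*l + 80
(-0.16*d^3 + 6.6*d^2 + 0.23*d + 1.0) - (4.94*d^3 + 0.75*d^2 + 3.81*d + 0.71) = -5.1*d^3 + 5.85*d^2 - 3.58*d + 0.29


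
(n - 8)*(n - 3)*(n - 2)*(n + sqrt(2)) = n^4 - 13*n^3 + sqrt(2)*n^3 - 13*sqrt(2)*n^2 + 46*n^2 - 48*n + 46*sqrt(2)*n - 48*sqrt(2)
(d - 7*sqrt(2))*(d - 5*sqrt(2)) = d^2 - 12*sqrt(2)*d + 70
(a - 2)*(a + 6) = a^2 + 4*a - 12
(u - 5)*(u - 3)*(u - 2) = u^3 - 10*u^2 + 31*u - 30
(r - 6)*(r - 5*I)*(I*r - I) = I*r^3 + 5*r^2 - 7*I*r^2 - 35*r + 6*I*r + 30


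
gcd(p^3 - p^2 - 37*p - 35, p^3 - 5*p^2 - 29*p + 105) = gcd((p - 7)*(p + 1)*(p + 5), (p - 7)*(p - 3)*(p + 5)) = p^2 - 2*p - 35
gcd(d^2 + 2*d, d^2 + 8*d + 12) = d + 2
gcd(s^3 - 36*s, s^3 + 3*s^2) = s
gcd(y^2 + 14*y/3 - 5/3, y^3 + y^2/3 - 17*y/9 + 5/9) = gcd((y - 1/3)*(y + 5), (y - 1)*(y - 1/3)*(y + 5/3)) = y - 1/3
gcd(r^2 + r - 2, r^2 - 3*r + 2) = r - 1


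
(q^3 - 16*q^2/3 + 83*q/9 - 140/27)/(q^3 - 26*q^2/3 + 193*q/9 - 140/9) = (q - 5/3)/(q - 5)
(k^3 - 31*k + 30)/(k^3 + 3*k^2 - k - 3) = (k^2 + k - 30)/(k^2 + 4*k + 3)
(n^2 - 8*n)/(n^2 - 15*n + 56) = n/(n - 7)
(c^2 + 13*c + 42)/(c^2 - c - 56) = (c + 6)/(c - 8)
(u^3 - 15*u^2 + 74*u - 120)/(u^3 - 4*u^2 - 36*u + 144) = (u - 5)/(u + 6)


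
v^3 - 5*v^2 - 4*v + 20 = (v - 5)*(v - 2)*(v + 2)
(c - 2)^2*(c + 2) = c^3 - 2*c^2 - 4*c + 8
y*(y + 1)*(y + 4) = y^3 + 5*y^2 + 4*y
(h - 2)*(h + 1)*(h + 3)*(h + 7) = h^4 + 9*h^3 + 9*h^2 - 41*h - 42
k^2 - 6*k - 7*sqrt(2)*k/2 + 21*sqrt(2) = (k - 6)*(k - 7*sqrt(2)/2)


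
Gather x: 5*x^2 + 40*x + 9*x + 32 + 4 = 5*x^2 + 49*x + 36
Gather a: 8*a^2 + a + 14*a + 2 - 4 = 8*a^2 + 15*a - 2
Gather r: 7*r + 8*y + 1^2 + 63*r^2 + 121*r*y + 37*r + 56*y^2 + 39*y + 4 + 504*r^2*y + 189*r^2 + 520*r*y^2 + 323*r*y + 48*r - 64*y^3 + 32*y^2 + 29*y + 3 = r^2*(504*y + 252) + r*(520*y^2 + 444*y + 92) - 64*y^3 + 88*y^2 + 76*y + 8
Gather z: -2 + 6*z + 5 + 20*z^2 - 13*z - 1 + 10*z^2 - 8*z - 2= 30*z^2 - 15*z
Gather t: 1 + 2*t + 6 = 2*t + 7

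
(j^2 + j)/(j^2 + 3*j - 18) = j*(j + 1)/(j^2 + 3*j - 18)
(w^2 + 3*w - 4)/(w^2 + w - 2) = (w + 4)/(w + 2)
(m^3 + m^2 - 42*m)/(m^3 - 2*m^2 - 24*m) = (m + 7)/(m + 4)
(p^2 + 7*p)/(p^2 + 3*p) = (p + 7)/(p + 3)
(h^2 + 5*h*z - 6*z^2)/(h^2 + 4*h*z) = (h^2 + 5*h*z - 6*z^2)/(h*(h + 4*z))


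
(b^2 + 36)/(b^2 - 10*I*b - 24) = (b + 6*I)/(b - 4*I)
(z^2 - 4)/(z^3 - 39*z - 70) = (z - 2)/(z^2 - 2*z - 35)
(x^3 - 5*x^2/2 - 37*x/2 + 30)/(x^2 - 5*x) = x + 5/2 - 6/x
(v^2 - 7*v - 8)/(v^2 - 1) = (v - 8)/(v - 1)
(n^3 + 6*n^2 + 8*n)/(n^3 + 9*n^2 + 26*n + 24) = n/(n + 3)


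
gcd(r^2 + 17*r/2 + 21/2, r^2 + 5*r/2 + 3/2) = r + 3/2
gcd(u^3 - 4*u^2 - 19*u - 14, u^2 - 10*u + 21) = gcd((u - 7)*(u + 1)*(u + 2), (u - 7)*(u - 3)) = u - 7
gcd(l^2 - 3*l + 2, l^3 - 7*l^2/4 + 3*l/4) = l - 1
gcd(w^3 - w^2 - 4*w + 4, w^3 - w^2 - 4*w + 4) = w^3 - w^2 - 4*w + 4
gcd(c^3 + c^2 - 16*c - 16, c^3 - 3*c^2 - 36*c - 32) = c^2 + 5*c + 4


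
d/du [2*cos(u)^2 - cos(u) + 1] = (1 - 4*cos(u))*sin(u)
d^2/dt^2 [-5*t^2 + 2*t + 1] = -10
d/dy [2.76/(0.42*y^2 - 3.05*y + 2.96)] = (8.418 - 2.3184*y)/(0.42*y^2 - 3.05*y + 2.96)^2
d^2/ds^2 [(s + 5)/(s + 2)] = 6/(s + 2)^3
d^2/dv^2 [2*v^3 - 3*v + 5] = 12*v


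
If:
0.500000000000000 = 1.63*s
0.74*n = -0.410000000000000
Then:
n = -0.55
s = 0.31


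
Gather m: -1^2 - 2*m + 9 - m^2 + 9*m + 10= -m^2 + 7*m + 18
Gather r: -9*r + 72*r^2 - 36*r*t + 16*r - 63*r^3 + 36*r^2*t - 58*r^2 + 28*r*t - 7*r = -63*r^3 + r^2*(36*t + 14) - 8*r*t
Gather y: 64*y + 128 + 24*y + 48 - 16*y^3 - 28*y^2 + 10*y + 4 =-16*y^3 - 28*y^2 + 98*y + 180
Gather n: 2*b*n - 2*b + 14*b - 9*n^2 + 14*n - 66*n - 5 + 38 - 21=12*b - 9*n^2 + n*(2*b - 52) + 12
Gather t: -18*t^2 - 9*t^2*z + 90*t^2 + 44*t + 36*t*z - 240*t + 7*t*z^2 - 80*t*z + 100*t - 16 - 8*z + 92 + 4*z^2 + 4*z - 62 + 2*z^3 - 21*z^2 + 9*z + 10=t^2*(72 - 9*z) + t*(7*z^2 - 44*z - 96) + 2*z^3 - 17*z^2 + 5*z + 24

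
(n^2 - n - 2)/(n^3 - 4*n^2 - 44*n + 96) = (n + 1)/(n^2 - 2*n - 48)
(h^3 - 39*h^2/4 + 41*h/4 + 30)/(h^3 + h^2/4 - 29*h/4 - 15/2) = (h - 8)/(h + 2)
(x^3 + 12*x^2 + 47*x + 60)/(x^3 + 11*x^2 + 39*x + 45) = (x + 4)/(x + 3)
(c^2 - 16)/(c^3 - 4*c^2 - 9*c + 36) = (c + 4)/(c^2 - 9)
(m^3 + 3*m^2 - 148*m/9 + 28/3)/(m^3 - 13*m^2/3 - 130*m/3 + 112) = (m - 2/3)/(m - 8)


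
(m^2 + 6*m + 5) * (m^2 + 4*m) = m^4 + 10*m^3 + 29*m^2 + 20*m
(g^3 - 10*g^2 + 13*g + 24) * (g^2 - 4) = g^5 - 10*g^4 + 9*g^3 + 64*g^2 - 52*g - 96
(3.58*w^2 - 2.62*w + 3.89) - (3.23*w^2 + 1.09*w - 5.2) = 0.35*w^2 - 3.71*w + 9.09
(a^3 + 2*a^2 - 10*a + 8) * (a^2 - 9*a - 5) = a^5 - 7*a^4 - 33*a^3 + 88*a^2 - 22*a - 40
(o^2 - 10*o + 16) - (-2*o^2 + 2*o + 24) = 3*o^2 - 12*o - 8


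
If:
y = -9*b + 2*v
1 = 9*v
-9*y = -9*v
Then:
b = 1/81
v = 1/9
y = 1/9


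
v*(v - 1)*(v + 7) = v^3 + 6*v^2 - 7*v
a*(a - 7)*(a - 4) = a^3 - 11*a^2 + 28*a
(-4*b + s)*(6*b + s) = -24*b^2 + 2*b*s + s^2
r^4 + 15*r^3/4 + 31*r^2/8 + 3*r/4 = r*(r + 1/4)*(r + 3/2)*(r + 2)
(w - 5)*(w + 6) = w^2 + w - 30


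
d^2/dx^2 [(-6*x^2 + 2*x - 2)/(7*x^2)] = 4*(x - 3)/(7*x^4)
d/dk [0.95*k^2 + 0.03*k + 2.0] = 1.9*k + 0.03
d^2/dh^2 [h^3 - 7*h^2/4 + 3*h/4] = 6*h - 7/2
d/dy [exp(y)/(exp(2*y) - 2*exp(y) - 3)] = (-exp(2*y) - 3)*exp(y)/(exp(4*y) - 4*exp(3*y) - 2*exp(2*y) + 12*exp(y) + 9)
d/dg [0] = 0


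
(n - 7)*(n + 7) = n^2 - 49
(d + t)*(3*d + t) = 3*d^2 + 4*d*t + t^2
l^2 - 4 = (l - 2)*(l + 2)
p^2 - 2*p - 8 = (p - 4)*(p + 2)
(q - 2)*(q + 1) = q^2 - q - 2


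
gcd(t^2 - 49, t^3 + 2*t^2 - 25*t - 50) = 1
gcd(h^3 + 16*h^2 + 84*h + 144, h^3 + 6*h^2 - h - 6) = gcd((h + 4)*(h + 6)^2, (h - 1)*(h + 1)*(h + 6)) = h + 6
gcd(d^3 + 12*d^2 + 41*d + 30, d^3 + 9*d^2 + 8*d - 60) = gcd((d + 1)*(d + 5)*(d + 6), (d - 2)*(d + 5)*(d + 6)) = d^2 + 11*d + 30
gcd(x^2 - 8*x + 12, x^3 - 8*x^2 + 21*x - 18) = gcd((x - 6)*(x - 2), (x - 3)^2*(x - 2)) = x - 2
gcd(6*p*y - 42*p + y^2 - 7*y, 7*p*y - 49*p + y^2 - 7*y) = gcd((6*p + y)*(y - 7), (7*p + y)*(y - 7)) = y - 7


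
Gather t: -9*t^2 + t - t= -9*t^2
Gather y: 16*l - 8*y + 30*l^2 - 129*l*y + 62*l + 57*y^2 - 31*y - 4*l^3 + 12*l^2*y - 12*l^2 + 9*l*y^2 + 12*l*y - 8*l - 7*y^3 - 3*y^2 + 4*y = -4*l^3 + 18*l^2 + 70*l - 7*y^3 + y^2*(9*l + 54) + y*(12*l^2 - 117*l - 35)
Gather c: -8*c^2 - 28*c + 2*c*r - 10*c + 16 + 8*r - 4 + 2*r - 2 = -8*c^2 + c*(2*r - 38) + 10*r + 10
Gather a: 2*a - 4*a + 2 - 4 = -2*a - 2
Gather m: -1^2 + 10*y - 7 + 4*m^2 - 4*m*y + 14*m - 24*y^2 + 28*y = 4*m^2 + m*(14 - 4*y) - 24*y^2 + 38*y - 8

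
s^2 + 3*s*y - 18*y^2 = (s - 3*y)*(s + 6*y)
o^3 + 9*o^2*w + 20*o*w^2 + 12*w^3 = (o + w)*(o + 2*w)*(o + 6*w)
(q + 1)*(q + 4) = q^2 + 5*q + 4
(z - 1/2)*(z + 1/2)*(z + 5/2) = z^3 + 5*z^2/2 - z/4 - 5/8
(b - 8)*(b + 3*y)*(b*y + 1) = b^3*y + 3*b^2*y^2 - 8*b^2*y + b^2 - 24*b*y^2 + 3*b*y - 8*b - 24*y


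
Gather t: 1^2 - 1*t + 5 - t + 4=10 - 2*t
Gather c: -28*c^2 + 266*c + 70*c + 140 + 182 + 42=-28*c^2 + 336*c + 364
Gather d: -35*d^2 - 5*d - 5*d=-35*d^2 - 10*d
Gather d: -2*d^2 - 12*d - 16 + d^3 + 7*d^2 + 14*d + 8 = d^3 + 5*d^2 + 2*d - 8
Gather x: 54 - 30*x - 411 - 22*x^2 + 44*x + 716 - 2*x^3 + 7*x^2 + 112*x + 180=-2*x^3 - 15*x^2 + 126*x + 539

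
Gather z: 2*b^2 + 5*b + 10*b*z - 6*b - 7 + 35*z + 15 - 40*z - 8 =2*b^2 - b + z*(10*b - 5)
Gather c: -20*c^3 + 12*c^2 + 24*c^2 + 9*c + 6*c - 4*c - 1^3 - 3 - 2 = -20*c^3 + 36*c^2 + 11*c - 6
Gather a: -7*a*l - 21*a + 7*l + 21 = a*(-7*l - 21) + 7*l + 21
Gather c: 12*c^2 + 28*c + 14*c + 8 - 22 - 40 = 12*c^2 + 42*c - 54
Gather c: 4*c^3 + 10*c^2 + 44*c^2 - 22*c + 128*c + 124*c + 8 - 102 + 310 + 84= 4*c^3 + 54*c^2 + 230*c + 300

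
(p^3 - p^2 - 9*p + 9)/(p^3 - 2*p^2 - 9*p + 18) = (p - 1)/(p - 2)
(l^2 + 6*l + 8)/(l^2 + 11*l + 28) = (l + 2)/(l + 7)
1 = 1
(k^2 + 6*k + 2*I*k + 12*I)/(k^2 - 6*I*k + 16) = (k + 6)/(k - 8*I)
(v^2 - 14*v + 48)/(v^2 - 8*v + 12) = (v - 8)/(v - 2)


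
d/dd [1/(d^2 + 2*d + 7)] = 2*(-d - 1)/(d^2 + 2*d + 7)^2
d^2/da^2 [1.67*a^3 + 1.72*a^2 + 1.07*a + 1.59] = 10.02*a + 3.44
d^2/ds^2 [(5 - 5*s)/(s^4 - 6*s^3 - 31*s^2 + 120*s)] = 10*(-6*s^7 + 58*s^6 - 105*s^5 - 261*s^4 + 47*s^3 + 723*s^2 - 11160*s + 14400)/(s^3*(s^9 - 18*s^8 + 15*s^7 + 1260*s^6 - 4785*s^5 - 26658*s^4 + 147329*s^3 + 86760*s^2 - 1339200*s + 1728000))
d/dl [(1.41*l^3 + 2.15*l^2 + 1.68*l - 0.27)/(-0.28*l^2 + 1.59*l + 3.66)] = (-0.3948*l^4 + 4.4838*l^3 + 19.3707*l^2 + 15.5868*l + 6.5781)/(0.0784*l^4 - 0.8904*l^3 + 0.4785*l^2 + 11.6388*l + 13.3956)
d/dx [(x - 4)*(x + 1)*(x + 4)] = 3*x^2 + 2*x - 16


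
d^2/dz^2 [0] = 0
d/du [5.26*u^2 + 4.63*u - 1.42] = 10.52*u + 4.63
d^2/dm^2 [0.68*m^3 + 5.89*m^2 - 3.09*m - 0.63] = 4.08*m + 11.78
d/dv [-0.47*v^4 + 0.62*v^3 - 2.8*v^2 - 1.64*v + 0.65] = -1.88*v^3 + 1.86*v^2 - 5.6*v - 1.64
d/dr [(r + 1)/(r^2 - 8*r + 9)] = (r^2 - 8*r - 2*(r - 4)*(r + 1) + 9)/(r^2 - 8*r + 9)^2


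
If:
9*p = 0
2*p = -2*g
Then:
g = 0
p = 0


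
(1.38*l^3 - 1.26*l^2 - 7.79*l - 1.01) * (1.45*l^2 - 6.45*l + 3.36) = 2.001*l^5 - 10.728*l^4 + 1.4683*l^3 + 44.5474*l^2 - 19.6599*l - 3.3936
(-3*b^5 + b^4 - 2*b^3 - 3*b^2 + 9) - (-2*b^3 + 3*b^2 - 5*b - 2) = -3*b^5 + b^4 - 6*b^2 + 5*b + 11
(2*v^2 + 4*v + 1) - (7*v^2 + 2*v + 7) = -5*v^2 + 2*v - 6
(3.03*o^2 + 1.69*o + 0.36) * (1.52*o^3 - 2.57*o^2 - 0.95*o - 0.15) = 4.6056*o^5 - 5.2183*o^4 - 6.6746*o^3 - 2.9852*o^2 - 0.5955*o - 0.054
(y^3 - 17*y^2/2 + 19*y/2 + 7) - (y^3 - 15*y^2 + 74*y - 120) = 13*y^2/2 - 129*y/2 + 127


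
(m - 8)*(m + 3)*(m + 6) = m^3 + m^2 - 54*m - 144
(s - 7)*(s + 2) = s^2 - 5*s - 14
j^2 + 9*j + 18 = (j + 3)*(j + 6)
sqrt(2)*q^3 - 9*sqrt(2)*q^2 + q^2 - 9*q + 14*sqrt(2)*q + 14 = (q - 7)*(q - 2)*(sqrt(2)*q + 1)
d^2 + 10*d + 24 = (d + 4)*(d + 6)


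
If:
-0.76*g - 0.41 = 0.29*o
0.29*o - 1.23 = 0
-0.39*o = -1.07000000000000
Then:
No Solution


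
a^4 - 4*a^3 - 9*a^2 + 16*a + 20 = (a - 5)*(a - 2)*(a + 1)*(a + 2)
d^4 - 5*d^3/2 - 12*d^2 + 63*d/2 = d*(d - 3)^2*(d + 7/2)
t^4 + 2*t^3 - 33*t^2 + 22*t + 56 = (t - 4)*(t - 2)*(t + 1)*(t + 7)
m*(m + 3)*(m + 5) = m^3 + 8*m^2 + 15*m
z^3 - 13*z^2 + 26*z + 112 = (z - 8)*(z - 7)*(z + 2)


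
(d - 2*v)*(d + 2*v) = d^2 - 4*v^2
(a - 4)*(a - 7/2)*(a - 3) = a^3 - 21*a^2/2 + 73*a/2 - 42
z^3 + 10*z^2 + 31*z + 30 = (z + 2)*(z + 3)*(z + 5)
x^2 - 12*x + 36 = (x - 6)^2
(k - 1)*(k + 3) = k^2 + 2*k - 3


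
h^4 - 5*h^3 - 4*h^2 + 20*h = h*(h - 5)*(h - 2)*(h + 2)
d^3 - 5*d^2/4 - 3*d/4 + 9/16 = (d - 3/2)*(d - 1/2)*(d + 3/4)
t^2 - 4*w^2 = (t - 2*w)*(t + 2*w)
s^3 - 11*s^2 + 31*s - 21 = (s - 7)*(s - 3)*(s - 1)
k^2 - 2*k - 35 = (k - 7)*(k + 5)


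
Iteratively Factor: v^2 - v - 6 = (v + 2)*(v - 3)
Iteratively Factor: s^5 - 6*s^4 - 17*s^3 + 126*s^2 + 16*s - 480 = (s - 4)*(s^4 - 2*s^3 - 25*s^2 + 26*s + 120) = (s - 4)*(s + 4)*(s^3 - 6*s^2 - s + 30) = (s - 5)*(s - 4)*(s + 4)*(s^2 - s - 6) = (s - 5)*(s - 4)*(s + 2)*(s + 4)*(s - 3)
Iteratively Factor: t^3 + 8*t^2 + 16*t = (t)*(t^2 + 8*t + 16) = t*(t + 4)*(t + 4)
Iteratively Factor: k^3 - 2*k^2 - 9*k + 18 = (k + 3)*(k^2 - 5*k + 6) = (k - 2)*(k + 3)*(k - 3)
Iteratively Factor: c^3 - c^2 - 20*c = (c)*(c^2 - c - 20) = c*(c - 5)*(c + 4)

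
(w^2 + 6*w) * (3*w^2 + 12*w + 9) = 3*w^4 + 30*w^3 + 81*w^2 + 54*w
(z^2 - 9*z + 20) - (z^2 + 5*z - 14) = 34 - 14*z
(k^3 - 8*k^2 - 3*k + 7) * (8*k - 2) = 8*k^4 - 66*k^3 - 8*k^2 + 62*k - 14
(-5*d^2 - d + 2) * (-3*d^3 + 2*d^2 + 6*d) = 15*d^5 - 7*d^4 - 38*d^3 - 2*d^2 + 12*d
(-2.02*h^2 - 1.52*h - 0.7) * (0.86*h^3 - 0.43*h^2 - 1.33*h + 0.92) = -1.7372*h^5 - 0.4386*h^4 + 2.7382*h^3 + 0.4642*h^2 - 0.4674*h - 0.644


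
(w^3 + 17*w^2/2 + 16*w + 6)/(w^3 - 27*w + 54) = (w^2 + 5*w/2 + 1)/(w^2 - 6*w + 9)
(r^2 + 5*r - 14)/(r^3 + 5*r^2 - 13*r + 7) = (r - 2)/(r^2 - 2*r + 1)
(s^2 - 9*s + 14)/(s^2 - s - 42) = (s - 2)/(s + 6)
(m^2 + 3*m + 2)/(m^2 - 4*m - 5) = (m + 2)/(m - 5)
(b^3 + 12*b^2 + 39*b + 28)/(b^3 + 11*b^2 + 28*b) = (b + 1)/b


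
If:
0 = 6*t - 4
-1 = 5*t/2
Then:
No Solution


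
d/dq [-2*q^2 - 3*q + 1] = -4*q - 3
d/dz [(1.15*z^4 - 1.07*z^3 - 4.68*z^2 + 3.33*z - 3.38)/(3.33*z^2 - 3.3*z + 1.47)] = (7.659*z^5 - 14.9481*z^4 + 13.824*z^3 - 0.363599999999998*z^2 + 8.7516*z - 6.2589)/(11.0889*z^4 - 21.978*z^3 + 20.6802*z^2 - 9.702*z + 2.1609)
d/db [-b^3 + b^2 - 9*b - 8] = -3*b^2 + 2*b - 9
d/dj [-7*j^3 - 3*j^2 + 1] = 3*j*(-7*j - 2)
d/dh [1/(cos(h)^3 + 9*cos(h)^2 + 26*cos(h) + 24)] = (3*cos(h)^2 + 18*cos(h) + 26)*sin(h)/(cos(h)^3 + 9*cos(h)^2 + 26*cos(h) + 24)^2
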